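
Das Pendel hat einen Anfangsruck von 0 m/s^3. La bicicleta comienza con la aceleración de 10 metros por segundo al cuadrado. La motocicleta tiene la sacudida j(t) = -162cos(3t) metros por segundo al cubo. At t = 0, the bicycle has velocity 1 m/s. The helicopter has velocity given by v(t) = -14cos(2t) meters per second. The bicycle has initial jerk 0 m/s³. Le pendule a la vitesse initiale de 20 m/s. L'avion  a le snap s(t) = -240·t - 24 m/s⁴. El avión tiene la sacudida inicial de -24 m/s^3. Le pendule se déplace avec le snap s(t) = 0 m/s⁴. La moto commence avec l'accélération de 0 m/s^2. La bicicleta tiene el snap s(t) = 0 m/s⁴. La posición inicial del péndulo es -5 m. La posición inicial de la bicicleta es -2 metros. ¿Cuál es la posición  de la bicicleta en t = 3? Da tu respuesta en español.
Debemos encontrar la integral de nuestra ecuación del snap s(t) = 0 4 veces. La antiderivada del snap es la sacudida. Usando j(0) = 0, obtenemos j(t) = 0. La antiderivada de la sacudida, con a(0) = 10, da la aceleración: a(t) = 10. La integral de la aceleración, con v(0) = 1, da la velocidad: v(t) = 10·t + 1. Integrando la velocidad y usando la condición inicial x(0) = -2, obtenemos x(t) = 5·t^2 + t - 2. Usando x(t) = 5·t^2 + t - 2 y sustituyendo t = 3, encontramos x = 46.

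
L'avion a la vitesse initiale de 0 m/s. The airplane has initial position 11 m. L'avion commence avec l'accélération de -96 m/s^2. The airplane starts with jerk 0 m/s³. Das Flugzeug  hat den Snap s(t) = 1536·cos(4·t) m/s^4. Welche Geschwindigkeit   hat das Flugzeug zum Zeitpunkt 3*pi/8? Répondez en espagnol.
Para resolver esto, necesitamos tomar 3 antiderivadas de nuestra ecuación del snap s(t) = 1536·cos(4·t). Tomando ∫s(t)dt y aplicando j(0) = 0, encontramos j(t) = 384·sin(4·t). Integrando la sacudida y usando la condición inicial a(0) = -96, obtenemos a(t) = -96·cos(4·t). Integrando la aceleración y usando la condición inicial v(0) = 0, obtenemos v(t) = -24·sin(4·t). De la ecuación de la velocidad v(t) = -24·sin(4·t), sustituimos t = 3*pi/8 para obtener v = 24.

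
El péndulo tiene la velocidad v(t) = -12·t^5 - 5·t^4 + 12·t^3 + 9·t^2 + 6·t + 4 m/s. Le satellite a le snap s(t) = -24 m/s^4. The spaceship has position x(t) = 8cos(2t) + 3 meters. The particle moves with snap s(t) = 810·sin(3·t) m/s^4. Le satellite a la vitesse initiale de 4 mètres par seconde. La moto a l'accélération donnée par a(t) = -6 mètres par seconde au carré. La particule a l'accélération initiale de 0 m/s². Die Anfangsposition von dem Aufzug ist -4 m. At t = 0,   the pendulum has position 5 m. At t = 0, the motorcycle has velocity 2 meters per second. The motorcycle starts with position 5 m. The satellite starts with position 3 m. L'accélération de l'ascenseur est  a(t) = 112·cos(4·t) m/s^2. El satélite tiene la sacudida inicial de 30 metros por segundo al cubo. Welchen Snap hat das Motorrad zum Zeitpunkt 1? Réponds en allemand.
Ausgehend von der Beschleunigung a(t) = -6, nehmen wir 2 Ableitungen. Die Ableitung von der Beschleunigung ergibt den Ruck: j(t) = 0. Die Ableitung von dem Ruck ergibt den Snap: s(t) = 0. Wir haben den Snap s(t) = 0. Durch Einsetzen von t = 1: s(1) = 0.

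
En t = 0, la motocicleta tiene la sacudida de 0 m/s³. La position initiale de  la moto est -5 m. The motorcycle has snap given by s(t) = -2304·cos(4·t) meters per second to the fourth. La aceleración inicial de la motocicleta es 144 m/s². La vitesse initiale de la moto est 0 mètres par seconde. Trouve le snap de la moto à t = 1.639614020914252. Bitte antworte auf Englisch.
Using s(t) = -2304·cos(4·t) and substituting t = 1.639614020914252, we find s = -2217.25816432965.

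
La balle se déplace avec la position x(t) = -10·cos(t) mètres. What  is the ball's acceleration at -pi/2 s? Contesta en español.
Para resolver esto, necesitamos tomar 2 derivadas de nuestra ecuación de la posición x(t) = -10·cos(t). Tomando d/dt de x(t), encontramos v(t) = 10·sin(t). Derivando la velocidad, obtenemos la aceleración: a(t) = 10·cos(t). Usando a(t) = 10·cos(t) y sustituyendo t = -pi/2, encontramos a = 0.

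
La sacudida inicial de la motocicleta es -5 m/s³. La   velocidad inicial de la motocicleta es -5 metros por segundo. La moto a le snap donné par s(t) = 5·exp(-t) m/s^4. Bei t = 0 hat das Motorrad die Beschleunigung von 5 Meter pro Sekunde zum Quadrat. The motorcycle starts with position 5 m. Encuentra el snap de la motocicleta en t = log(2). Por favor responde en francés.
En utilisant s(t) = 5·exp(-t) et en substituant t = log(2), nous trouvons s = 5/2.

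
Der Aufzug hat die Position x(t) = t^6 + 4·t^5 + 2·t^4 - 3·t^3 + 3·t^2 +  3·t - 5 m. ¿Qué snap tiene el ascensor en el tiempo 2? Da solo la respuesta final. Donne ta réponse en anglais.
The answer is 2448.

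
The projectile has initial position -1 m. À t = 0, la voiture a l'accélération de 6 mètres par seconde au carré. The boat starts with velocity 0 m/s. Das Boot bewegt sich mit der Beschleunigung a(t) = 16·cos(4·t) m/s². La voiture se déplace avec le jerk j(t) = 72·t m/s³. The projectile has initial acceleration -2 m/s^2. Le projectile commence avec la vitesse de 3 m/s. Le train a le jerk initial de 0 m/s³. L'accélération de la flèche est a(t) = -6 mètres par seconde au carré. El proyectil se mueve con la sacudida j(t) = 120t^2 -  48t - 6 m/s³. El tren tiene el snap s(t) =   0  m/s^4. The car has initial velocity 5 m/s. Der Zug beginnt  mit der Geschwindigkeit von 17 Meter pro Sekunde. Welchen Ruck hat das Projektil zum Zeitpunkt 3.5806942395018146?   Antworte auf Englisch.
From the given jerk equation j(t) = 120·t^2 - 48·t - 6, we substitute t = 3.5806942395018146 to get j = 1360.69122492009.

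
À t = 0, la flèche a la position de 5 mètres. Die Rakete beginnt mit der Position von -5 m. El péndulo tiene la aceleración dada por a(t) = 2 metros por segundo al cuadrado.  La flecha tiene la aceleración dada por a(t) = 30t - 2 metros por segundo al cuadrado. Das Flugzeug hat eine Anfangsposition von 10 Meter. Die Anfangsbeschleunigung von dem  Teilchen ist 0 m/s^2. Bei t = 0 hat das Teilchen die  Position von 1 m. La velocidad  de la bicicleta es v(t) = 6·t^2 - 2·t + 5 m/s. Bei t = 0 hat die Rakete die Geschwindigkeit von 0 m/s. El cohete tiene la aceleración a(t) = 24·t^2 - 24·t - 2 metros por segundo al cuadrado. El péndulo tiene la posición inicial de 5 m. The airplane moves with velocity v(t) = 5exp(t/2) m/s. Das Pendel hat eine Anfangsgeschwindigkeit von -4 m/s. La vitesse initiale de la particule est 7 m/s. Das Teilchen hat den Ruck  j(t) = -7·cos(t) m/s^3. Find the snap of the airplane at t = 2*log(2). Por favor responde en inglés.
To solve this, we need to take 3 derivatives of our velocity equation v(t) = 5·exp(t/2). Differentiating velocity, we get acceleration: a(t) = 5·exp(t/2)/2. Taking d/dt of a(t), we find j(t) = 5·exp(t/2)/4. The derivative of jerk gives snap: s(t) = 5·exp(t/2)/8. Using s(t) = 5·exp(t/2)/8 and substituting t = 2*log(2), we find s = 5/4.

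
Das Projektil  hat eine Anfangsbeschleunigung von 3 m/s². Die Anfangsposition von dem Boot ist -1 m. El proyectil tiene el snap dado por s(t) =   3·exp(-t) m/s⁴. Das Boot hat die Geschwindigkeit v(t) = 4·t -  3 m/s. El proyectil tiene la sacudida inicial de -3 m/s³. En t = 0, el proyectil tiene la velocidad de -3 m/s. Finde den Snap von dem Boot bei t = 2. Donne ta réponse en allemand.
Wir müssen unsere Gleichung für die Geschwindigkeit v(t) = 4·t - 3 3-mal ableiten. Mit d/dt von v(t) finden wir a(t) = 4. Durch Ableiten von der Beschleunigung erhalten wir den Ruck: j(t) = 0. Durch Ableiten von dem Ruck erhalten wir den Snap: s(t) = 0. Wir haben den Snap s(t) = 0. Durch Einsetzen von t = 2: s(2) = 0.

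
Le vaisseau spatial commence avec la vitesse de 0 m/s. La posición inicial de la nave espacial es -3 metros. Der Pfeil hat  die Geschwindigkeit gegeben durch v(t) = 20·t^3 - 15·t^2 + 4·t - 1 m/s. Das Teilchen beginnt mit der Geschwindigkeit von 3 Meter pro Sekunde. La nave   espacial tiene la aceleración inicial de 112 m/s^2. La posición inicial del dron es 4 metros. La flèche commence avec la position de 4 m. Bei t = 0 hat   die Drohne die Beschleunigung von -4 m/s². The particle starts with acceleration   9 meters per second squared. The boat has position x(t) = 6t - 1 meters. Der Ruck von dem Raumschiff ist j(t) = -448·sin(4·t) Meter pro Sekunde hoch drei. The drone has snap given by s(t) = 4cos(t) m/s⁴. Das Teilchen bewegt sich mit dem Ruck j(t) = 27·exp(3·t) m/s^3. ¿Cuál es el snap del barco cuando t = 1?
Partiendo de la posición x(t) = 6·t - 1, tomamos 4 derivadas. Tomando d/dt de x(t), encontramos v(t) = 6. Derivando la velocidad, obtenemos la aceleración: a(t) = 0. La derivada de la aceleración da la sacudida: j(t) = 0. Derivando la sacudida, obtenemos el snap: s(t) = 0. Tenemos el snap s(t) = 0. Sustituyendo t = 1: s(1) = 0.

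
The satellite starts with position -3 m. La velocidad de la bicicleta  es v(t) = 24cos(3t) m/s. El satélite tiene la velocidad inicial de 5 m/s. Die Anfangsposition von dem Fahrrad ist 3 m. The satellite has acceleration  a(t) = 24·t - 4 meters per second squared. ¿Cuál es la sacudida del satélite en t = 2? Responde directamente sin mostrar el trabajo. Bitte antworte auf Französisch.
À t = 2, j = 24.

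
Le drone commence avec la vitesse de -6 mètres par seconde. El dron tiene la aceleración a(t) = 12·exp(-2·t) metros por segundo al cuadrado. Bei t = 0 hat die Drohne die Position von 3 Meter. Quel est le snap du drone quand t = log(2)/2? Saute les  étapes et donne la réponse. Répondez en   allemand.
Der Snap bei t = log(2)/2 ist s = 24.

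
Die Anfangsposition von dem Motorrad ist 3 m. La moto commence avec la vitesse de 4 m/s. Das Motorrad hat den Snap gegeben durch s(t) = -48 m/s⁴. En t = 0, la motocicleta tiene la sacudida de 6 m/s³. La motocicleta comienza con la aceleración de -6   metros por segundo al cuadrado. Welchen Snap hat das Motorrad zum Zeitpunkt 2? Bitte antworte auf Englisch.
We have snap s(t) = -48. Substituting t = 2: s(2) = -48.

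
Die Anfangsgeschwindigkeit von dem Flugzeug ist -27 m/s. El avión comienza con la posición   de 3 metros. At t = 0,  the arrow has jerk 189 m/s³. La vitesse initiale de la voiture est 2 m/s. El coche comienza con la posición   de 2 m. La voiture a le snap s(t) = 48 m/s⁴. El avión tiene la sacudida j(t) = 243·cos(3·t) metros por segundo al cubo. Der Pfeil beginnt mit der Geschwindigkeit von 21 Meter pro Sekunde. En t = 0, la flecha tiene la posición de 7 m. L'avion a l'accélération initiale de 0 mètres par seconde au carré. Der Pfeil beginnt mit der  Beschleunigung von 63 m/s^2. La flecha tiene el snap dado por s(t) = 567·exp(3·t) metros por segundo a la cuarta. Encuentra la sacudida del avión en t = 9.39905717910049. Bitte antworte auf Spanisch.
De la ecuación de la sacudida j(t) = 243·cos(3·t), sustituimos t = 9.39905717910049 para obtener j = -242.276944524847.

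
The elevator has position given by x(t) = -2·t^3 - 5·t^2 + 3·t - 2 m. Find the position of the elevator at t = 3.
From the given position equation x(t) = -2·t^3 - 5·t^2 + 3·t - 2, we substitute t = 3 to get x = -92.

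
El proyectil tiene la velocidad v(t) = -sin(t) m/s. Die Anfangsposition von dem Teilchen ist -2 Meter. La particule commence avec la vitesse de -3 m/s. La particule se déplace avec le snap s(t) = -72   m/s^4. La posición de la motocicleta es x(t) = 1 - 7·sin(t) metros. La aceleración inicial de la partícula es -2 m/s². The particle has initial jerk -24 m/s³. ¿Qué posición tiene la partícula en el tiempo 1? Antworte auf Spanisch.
Para resolver esto, necesitamos tomar 4 antiderivadas de nuestra ecuación del snap s(t) = -72. Tomando ∫s(t)dt y aplicando j(0) = -24, encontramos j(t) = -72·t - 24. La integral de la sacudida, con a(0) = -2, da la aceleración: a(t) = -36·t^2 - 24·t - 2. Integrando la aceleración y usando la condición inicial v(0) = -3, obtenemos v(t) = -12·t^3 - 12·t^2 - 2·t - 3. La antiderivada de la velocidad es la posición. Usando x(0) = -2, obtenemos x(t) = -3·t^4 - 4·t^3 - t^2 - 3·t - 2. Tenemos la posición x(t) = -3·t^4 - 4·t^3 - t^2 - 3·t - 2. Sustituyendo t = 1: x(1) = -13.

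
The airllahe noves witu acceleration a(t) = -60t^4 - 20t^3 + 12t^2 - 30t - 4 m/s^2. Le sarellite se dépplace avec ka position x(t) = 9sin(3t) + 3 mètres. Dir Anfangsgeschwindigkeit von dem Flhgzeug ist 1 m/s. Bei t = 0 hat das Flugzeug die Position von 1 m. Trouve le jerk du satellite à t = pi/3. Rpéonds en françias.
En partant de la position x(t) = 9·sin(3·t) + 3, nous prenons 3 dérivées. En dérivant la position, nous obtenons la vitesse: v(t) = 27·cos(3·t). En prenant d/dt de v(t), nous trouvons a(t) = -81·sin(3·t). En prenant d/dt de a(t), nous trouvons j(t) = -243·cos(3·t). De l'équation du jerk j(t) = -243·cos(3·t), nous substituons t = pi/3 pour obtenir j = 243.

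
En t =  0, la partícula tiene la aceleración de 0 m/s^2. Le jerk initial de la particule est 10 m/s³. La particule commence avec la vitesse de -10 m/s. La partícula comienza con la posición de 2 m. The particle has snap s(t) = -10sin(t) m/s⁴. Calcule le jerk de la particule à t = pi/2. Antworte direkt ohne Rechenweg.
La réponse est 0.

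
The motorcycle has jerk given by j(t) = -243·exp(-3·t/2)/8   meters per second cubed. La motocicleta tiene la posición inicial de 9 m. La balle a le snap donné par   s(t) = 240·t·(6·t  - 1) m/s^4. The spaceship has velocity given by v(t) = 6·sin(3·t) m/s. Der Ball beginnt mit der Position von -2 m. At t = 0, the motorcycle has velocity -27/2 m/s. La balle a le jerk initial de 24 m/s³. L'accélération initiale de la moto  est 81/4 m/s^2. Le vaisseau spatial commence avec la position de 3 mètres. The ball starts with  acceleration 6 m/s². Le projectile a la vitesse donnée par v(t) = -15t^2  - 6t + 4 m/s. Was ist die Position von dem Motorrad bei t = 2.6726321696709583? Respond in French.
Nous devons trouver l'intégrale de notre équation du jerk j(t) = -243·exp(-3·t/2)/8 3 fois. En intégrant le jerk et en utilisant la condition initiale a(0) = 81/4, nous obtenons a(t) = 81·exp(-3·t/2)/4. En prenant ∫a(t)dt et en appliquant v(0) = -27/2, nous trouvons v(t) = -27·exp(-3·t/2)/2. L'intégrale de la vitesse, avec x(0) = 9, donne la position: x(t) = 9·exp(-3·t/2). En utilisant x(t) = 9·exp(-3·t/2) et en substituant t = 2.6726321696709583, nous trouvons x = 0.163372292877037.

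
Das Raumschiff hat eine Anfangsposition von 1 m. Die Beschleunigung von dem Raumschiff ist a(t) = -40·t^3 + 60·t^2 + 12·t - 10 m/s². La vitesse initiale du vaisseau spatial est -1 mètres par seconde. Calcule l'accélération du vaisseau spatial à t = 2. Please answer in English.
Using a(t) = -40·t^3 + 60·t^2 + 12·t - 10 and substituting t = 2, we find a = -66.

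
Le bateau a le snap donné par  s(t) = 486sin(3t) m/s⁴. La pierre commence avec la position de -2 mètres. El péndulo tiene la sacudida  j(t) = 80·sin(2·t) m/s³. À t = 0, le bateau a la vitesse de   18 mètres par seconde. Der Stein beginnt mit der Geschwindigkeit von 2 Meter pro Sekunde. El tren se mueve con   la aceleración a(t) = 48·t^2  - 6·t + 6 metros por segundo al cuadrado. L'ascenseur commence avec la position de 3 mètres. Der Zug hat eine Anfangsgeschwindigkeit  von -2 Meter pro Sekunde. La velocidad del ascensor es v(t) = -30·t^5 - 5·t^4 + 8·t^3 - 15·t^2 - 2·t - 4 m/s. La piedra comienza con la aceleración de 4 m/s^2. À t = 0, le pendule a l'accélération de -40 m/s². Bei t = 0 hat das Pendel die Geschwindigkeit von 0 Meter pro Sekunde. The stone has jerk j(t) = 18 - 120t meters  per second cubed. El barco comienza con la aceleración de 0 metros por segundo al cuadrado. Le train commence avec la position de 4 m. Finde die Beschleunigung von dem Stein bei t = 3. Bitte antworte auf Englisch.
We need to integrate our jerk equation j(t) = 18 - 120·t 1 time. Finding the antiderivative of j(t) and using a(0) = 4: a(t) = -60·t^2 + 18·t + 4. From the given acceleration equation a(t) = -60·t^2 + 18·t + 4, we substitute t = 3 to get a = -482.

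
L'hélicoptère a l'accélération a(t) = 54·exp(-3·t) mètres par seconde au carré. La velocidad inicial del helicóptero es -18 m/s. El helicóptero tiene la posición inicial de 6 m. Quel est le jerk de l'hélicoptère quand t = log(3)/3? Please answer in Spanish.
Partiendo de la aceleración a(t) = 54·exp(-3·t), tomamos 1 derivada. Derivando la aceleración, obtenemos la sacudida: j(t) = -162·exp(-3·t). Tenemos la sacudida j(t) = -162·exp(-3·t). Sustituyendo t = log(3)/3: j(log(3)/3) = -54.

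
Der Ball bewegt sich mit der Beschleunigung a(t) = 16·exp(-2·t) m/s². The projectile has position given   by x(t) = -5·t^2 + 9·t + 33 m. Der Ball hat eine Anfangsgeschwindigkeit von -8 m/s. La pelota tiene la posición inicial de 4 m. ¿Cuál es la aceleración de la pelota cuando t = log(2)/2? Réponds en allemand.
Aus der Gleichung für die Beschleunigung a(t) = 16·exp(-2·t), setzen wir t = log(2)/2 ein und erhalten a = 8.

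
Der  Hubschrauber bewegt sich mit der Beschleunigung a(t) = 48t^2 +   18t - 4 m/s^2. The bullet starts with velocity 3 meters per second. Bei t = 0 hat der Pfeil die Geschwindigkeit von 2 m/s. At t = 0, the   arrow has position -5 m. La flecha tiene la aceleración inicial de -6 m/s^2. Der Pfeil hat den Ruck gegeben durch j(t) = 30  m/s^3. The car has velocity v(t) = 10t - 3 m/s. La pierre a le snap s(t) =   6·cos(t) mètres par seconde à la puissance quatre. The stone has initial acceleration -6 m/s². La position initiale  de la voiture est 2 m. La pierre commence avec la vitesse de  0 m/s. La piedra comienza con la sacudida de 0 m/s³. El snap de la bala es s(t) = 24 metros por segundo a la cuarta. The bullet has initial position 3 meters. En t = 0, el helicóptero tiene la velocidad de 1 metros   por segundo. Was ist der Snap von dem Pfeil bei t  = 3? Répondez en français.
Nous devons dériver notre équation du jerk j(t) = 30 1 fois. En prenant d/dt de j(t), nous trouvons s(t) = 0. De l'équation du snap s(t) = 0, nous substituons t = 3 pour obtenir s = 0.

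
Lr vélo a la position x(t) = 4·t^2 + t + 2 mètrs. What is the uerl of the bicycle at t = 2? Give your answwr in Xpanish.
Partiendo de la posición x(t) = 4·t^2 + t + 2, tomamos 3 derivadas. Tomando d/dt de x(t), encontramos v(t) = 8·t + 1. La derivada de la velocidad da la aceleración: a(t) = 8. La derivada de la aceleración da la sacudida: j(t) = 0. De la ecuación de la sacudida j(t) = 0, sustituimos t = 2 para obtener j = 0.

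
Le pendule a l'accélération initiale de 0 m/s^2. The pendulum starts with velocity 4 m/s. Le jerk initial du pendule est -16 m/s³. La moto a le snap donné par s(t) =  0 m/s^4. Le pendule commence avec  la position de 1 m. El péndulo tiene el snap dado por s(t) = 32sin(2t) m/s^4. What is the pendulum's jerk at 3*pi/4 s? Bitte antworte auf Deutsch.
Wir müssen die Stammfunktion unserer Gleichung für den Snap s(t) = 32·sin(2·t) 1-mal finden. Die Stammfunktion von dem Snap ist der Ruck. Mit j(0) = -16 erhalten wir j(t) = -16·cos(2·t). Wir haben den Ruck j(t) = -16·cos(2·t). Durch Einsetzen von t = 3*pi/4: j(3*pi/4) = 0.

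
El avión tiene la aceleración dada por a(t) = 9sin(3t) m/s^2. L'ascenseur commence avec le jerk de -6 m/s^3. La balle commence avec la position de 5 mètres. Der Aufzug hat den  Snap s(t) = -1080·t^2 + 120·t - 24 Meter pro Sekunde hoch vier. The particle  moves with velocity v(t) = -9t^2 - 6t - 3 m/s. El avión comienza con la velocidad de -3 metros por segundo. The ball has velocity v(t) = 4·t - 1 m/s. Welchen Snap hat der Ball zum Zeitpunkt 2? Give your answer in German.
Wir müssen unsere Gleichung für die Geschwindigkeit v(t) = 4·t - 1 3-mal ableiten. Die Ableitung von der Geschwindigkeit ergibt die Beschleunigung: a(t) = 4. Die Ableitung von der Beschleunigung ergibt den Ruck: j(t) = 0. Die Ableitung von dem Ruck ergibt den Snap: s(t) = 0. Wir haben den Snap s(t) = 0. Durch Einsetzen von t = 2: s(2) = 0.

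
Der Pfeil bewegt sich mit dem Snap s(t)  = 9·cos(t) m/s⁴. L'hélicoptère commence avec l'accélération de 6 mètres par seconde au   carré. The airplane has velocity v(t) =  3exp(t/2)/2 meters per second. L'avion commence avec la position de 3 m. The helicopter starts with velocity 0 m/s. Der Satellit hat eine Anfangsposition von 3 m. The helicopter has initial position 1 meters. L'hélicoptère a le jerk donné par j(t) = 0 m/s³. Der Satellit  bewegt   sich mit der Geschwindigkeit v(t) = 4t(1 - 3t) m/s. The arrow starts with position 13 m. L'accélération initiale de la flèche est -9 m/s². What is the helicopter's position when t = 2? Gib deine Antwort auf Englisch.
To solve this, we need to take 3 integrals of our jerk equation j(t) = 0. Integrating jerk and using the initial condition a(0) = 6, we get a(t) = 6. Finding the integral of a(t) and using v(0) = 0: v(t) = 6·t. The antiderivative of velocity is position. Using x(0) = 1, we get x(t) = 3·t^2 + 1. Using x(t) = 3·t^2 + 1 and substituting t = 2, we find x = 13.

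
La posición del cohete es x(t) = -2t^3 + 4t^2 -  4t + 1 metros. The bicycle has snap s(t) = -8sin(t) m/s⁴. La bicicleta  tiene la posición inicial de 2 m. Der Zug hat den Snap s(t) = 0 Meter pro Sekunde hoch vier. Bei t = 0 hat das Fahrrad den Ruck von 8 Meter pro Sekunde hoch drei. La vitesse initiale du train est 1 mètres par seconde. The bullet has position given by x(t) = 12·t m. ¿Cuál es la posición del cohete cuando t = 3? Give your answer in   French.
De l'équation de la position x(t) = -2·t^3 + 4·t^2 - 4·t + 1, nous substituons t = 3 pour obtenir x = -29.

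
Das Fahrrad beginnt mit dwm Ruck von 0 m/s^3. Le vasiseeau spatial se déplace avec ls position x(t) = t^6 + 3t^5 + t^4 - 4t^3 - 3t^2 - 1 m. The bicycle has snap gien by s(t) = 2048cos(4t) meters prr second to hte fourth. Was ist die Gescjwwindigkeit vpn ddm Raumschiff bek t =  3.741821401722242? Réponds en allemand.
Wir müssen unsere Gleichung für die Position x(t) = t^6 + 3·t^5 + t^4 - 4·t^3 - 3·t^2 - 1 1-mal ableiten. Die Ableitung von der Position ergibt die Geschwindigkeit: v(t) = 6·t^5 + 15·t^4 + 4·t^3 - 12·t^2 - 6·t. Aus der Gleichung für die Geschwindigkeit v(t) = 6·t^5 + 15·t^4 + 4·t^3 - 12·t^2 - 6·t, setzen wir t = 3.741821401722242 ein und erhalten v = 7360.76382303487.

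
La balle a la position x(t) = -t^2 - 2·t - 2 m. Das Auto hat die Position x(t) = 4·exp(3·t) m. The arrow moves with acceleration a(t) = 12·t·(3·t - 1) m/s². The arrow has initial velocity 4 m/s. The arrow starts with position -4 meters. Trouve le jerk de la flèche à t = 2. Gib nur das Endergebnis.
Le jerk à t = 2 est j = 132.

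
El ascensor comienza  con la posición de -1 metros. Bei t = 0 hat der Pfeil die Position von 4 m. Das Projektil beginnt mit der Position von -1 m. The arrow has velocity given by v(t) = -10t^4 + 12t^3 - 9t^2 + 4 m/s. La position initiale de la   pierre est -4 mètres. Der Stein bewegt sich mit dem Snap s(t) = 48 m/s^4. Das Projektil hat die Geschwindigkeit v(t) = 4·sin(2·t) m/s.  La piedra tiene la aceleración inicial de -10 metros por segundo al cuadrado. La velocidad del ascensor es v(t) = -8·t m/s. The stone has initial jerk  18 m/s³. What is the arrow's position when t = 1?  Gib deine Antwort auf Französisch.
Nous devons trouver la primitive de notre équation de la vitesse v(t) = -10·t^4 + 12·t^3 - 9·t^2 + 4 1 fois. L'intégrale de la vitesse, avec x(0) = 4, donne la position: x(t) = -2·t^5 + 3·t^4 - 3·t^3 + 4·t + 4. De l'équation de la position x(t) = -2·t^5 + 3·t^4 - 3·t^3 + 4·t + 4, nous substituons t = 1 pour obtenir x = 6.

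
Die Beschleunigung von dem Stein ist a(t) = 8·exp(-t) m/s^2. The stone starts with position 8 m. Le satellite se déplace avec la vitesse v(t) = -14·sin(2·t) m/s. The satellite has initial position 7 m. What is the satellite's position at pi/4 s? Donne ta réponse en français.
En partant de la vitesse v(t) = -14·sin(2·t), nous prenons 1 intégrale. En intégrant la vitesse et en utilisant la condition initiale x(0) = 7, nous obtenons x(t) = 7·cos(2·t). Nous avons la position x(t) = 7·cos(2·t). En substituant t = pi/4: x(pi/4) = 0.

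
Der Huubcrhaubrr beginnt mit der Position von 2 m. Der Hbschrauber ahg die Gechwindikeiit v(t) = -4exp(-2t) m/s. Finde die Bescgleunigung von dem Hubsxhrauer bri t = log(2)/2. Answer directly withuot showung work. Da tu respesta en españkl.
La aceleración en t = log(2)/2 es a = 4.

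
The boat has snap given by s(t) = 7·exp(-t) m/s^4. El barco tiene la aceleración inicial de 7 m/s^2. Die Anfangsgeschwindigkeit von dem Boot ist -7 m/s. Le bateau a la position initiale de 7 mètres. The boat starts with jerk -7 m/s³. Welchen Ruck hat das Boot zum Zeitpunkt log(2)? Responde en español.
Debemos encontrar la antiderivada de nuestra ecuación del snap s(t) = 7·exp(-t) 1 vez. Integrando el snap y usando la condición inicial j(0) = -7, obtenemos j(t) = -7·exp(-t). De la ecuación de la sacudida j(t) = -7·exp(-t), sustituimos t = log(2) para obtener j = -7/2.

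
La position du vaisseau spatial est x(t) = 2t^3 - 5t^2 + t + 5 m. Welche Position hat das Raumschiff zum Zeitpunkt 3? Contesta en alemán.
Wir haben die Position x(t) = 2·t^3 - 5·t^2 + t + 5. Durch Einsetzen von t = 3: x(3) = 17.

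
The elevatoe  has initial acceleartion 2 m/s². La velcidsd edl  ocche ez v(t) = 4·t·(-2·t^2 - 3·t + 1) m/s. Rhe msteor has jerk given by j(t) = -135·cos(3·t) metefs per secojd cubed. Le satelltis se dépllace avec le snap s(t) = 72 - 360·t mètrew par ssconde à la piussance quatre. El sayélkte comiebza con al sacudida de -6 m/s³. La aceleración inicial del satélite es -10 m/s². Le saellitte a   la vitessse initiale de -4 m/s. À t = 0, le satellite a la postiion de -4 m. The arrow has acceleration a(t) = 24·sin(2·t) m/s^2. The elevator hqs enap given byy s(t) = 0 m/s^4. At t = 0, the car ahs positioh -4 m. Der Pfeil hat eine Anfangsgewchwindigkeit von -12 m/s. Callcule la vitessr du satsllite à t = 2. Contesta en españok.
Para resolver esto, necesitamos tomar 3 integrales de nuestra ecuación del snap s(t) = 72 - 360·t. Integrando el snap y usando la condición inicial j(0) = -6, obtenemos j(t) = -180·t^2 + 72·t - 6. Integrando la sacudida y usando la condición inicial a(0) = -10, obtenemos a(t) = -60·t^3 + 36·t^2 - 6·t - 10. La antiderivada de la aceleración es la velocidad. Usando v(0) = -4, obtenemos v(t) = -15·t^4 + 12·t^3 - 3·t^2 - 10·t - 4. Tenemos la velocidad v(t) = -15·t^4 + 12·t^3 - 3·t^2 - 10·t - 4. Sustituyendo t = 2: v(2) = -180.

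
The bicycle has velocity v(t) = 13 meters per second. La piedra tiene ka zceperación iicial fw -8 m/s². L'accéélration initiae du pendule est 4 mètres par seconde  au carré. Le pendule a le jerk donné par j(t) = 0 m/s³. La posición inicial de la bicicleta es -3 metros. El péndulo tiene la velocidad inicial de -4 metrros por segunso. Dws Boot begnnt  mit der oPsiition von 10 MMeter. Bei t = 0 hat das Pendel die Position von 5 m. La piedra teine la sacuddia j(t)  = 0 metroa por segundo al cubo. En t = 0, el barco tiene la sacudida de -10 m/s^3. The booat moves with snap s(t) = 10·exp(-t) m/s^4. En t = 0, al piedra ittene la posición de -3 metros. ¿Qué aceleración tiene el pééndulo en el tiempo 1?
Necesitamos integrar nuestra ecuación de la sacudida j(t) = 0 1 vez. La integral de la sacudida es la aceleración. Usando a(0) = 4, obtenemos a(t) = 4. De la ecuación de la aceleración a(t) = 4, sustituimos t = 1 para obtener a = 4.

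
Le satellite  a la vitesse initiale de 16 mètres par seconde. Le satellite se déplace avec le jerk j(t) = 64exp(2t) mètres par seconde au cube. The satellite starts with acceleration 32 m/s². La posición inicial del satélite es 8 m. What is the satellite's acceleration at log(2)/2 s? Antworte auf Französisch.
Pour résoudre ceci, nous devons prendre 1 primitive de notre équation du jerk j(t) = 64·exp(2·t). L'intégrale du jerk est l'accélération. En utilisant a(0) = 32, nous obtenons a(t) = 32·exp(2·t). De l'équation de l'accélération a(t) = 32·exp(2·t), nous substituons t = log(2)/2 pour obtenir a = 64.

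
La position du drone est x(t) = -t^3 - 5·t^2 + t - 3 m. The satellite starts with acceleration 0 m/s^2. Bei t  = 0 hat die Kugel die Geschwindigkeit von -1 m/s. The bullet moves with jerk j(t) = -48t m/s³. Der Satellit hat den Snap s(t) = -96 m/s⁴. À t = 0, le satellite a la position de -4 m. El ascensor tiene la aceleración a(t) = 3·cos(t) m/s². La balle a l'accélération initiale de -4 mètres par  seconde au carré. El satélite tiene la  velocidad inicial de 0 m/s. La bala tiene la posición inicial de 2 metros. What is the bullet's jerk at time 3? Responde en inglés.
We have jerk j(t) = -48·t. Substituting t = 3: j(3) = -144.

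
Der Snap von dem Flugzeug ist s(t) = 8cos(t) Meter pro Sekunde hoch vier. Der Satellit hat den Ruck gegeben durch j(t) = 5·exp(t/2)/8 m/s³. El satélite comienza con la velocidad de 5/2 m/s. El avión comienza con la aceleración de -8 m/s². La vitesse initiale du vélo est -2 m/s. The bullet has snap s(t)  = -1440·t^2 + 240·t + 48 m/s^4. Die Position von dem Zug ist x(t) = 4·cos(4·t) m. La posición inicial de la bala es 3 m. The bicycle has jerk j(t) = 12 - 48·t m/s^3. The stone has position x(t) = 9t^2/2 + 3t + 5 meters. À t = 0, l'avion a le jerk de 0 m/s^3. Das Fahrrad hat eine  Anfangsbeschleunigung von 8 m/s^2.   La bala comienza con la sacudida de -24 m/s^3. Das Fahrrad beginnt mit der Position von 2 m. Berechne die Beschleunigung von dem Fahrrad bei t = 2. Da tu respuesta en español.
Partiendo de la sacudida j(t) = 12 - 48·t, tomamos 1 antiderivada. La antiderivada de la sacudida es la aceleración. Usando a(0) = 8, obtenemos a(t) = -24·t^2 + 12·t + 8. De la ecuación de la aceleración a(t) = -24·t^2 + 12·t + 8, sustituimos t = 2 para obtener a = -64.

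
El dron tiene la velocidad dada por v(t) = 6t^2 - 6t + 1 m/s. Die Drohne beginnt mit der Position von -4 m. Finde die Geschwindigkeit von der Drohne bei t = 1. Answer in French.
De l'équation de la vitesse v(t) = 6·t^2 - 6·t + 1, nous substituons t = 1 pour obtenir v = 1.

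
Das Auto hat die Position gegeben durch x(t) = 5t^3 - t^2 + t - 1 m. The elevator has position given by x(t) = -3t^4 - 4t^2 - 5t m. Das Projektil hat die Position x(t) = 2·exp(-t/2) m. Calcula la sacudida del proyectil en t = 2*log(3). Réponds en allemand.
Ausgehend von der Position x(t) = 2·exp(-t/2), nehmen wir 3 Ableitungen. Die Ableitung von der Position ergibt die Geschwindigkeit: v(t) = -exp(-t/2). Die Ableitung von der Geschwindigkeit ergibt die Beschleunigung: a(t) = exp(-t/2)/2. Die Ableitung von der Beschleunigung ergibt den Ruck: j(t) = -exp(-t/2)/4. Mit j(t) = -exp(-t/2)/4 und Einsetzen von t = 2*log(3), finden wir j = -1/12.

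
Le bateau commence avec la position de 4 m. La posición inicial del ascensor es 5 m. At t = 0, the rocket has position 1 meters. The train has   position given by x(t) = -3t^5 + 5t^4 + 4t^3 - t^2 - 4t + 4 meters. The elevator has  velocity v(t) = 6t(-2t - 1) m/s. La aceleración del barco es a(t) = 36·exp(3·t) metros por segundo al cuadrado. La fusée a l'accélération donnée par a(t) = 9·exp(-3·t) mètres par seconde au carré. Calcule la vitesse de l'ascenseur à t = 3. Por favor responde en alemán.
Aus der Gleichung für die Geschwindigkeit v(t) = 6·t·(-2·t - 1), setzen wir t = 3 ein und erhalten v = -126.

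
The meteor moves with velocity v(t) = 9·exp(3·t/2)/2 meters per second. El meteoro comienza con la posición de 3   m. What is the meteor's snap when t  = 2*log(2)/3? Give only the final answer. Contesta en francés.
Le snap à t = 2*log(2)/3 est s = 243/8.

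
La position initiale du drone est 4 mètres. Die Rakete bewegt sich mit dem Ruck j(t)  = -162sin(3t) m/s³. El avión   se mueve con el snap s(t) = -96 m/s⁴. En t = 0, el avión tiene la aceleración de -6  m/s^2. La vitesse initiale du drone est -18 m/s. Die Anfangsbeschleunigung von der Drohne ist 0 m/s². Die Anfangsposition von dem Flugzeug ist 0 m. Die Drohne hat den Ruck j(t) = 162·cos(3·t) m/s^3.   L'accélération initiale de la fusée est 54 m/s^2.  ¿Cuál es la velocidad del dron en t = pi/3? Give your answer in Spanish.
Partiendo de la sacudida j(t) = 162·cos(3·t), tomamos 2 integrales. Tomando ∫j(t)dt y aplicando a(0) = 0, encontramos a(t) = 54·sin(3·t). La antiderivada de la aceleración es la velocidad. Usando v(0) = -18, obtenemos v(t) = -18·cos(3·t). De la ecuación de la velocidad v(t) = -18·cos(3·t), sustituimos t = pi/3 para obtener v = 18.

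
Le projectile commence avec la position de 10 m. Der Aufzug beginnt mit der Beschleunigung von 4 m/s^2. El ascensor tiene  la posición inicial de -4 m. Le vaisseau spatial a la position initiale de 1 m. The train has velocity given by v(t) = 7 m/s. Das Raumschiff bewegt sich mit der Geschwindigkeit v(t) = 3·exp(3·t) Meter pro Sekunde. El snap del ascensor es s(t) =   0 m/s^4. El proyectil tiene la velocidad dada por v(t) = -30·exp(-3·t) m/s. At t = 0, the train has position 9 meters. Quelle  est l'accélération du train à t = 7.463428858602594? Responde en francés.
Nous devons dériver notre équation de la vitesse v(t) = 7 1 fois. La dérivée de la vitesse donne l'accélération: a(t) = 0. De l'équation de l'accélération a(t) = 0, nous substituons t = 7.463428858602594 pour obtenir a = 0.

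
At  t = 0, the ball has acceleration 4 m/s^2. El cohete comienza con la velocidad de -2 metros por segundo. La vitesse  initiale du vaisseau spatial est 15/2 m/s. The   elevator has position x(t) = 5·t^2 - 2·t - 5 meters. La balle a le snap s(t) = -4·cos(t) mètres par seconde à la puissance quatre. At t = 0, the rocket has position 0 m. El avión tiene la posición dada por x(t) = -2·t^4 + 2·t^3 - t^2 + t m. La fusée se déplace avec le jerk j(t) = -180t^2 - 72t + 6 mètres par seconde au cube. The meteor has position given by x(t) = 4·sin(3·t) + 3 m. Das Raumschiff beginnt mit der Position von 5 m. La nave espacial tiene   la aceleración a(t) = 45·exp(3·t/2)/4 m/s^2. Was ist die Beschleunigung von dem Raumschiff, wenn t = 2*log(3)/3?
Wir haben die Beschleunigung a(t) = 45·exp(3·t/2)/4. Durch Einsetzen von t = 2*log(3)/3: a(2*log(3)/3) = 135/4.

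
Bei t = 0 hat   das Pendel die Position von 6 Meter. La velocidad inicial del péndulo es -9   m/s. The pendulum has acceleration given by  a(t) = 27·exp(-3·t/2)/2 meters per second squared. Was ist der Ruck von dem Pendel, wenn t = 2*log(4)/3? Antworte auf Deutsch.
Ausgehend von der Beschleunigung a(t) = 27·exp(-3·t/2)/2, nehmen wir 1 Ableitung. Durch Ableiten von der Beschleunigung erhalten wir den Ruck: j(t) = -81·exp(-3·t/2)/4. Wir haben den Ruck j(t) = -81·exp(-3·t/2)/4. Durch Einsetzen von t = 2*log(4)/3: j(2*log(4)/3) = -81/16.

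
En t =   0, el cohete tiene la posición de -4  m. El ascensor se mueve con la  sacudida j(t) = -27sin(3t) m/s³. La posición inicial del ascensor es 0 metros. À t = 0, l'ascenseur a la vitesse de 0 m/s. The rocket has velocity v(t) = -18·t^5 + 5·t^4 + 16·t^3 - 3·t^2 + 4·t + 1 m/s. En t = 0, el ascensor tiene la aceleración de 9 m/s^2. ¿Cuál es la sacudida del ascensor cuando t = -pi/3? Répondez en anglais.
From the given jerk equation j(t) = -27·sin(3·t), we substitute t = -pi/3 to get j = 0.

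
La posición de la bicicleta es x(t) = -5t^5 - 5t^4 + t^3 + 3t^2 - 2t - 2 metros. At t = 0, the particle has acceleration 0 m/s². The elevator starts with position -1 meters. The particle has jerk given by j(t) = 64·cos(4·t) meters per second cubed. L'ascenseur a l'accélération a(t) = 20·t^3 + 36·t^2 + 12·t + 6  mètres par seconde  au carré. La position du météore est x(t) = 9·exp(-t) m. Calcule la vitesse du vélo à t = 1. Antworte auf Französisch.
Nous devons dériver notre équation de la position x(t) = -5·t^5 - 5·t^4 + t^3 + 3·t^2 - 2·t - 2 1 fois. En prenant d/dt de x(t), nous trouvons v(t) = -25·t^4 - 20·t^3 + 3·t^2 + 6·t - 2. Nous avons la vitesse v(t) = -25·t^4 - 20·t^3 + 3·t^2 + 6·t - 2. En substituant t = 1: v(1) = -38.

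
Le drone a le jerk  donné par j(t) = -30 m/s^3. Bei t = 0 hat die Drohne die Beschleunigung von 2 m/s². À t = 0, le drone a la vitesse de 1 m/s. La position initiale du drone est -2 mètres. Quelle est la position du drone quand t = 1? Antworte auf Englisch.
Starting from jerk j(t) = -30, we take 3 integrals. The integral of jerk is acceleration. Using a(0) = 2, we get a(t) = 2 - 30·t. The antiderivative of acceleration is velocity. Using v(0) = 1, we get v(t) = -15·t^2 + 2·t + 1. The integral of velocity is position. Using x(0) = -2, we get x(t) = -5·t^3 + t^2 + t - 2. Using x(t) = -5·t^3 + t^2 + t - 2 and substituting t = 1, we find x = -5.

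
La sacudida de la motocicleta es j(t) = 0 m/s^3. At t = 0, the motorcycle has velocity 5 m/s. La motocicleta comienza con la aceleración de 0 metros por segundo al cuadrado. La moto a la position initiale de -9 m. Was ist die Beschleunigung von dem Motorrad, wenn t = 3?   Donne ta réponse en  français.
En partant du jerk j(t) = 0, nous prenons 1 primitive. En prenant ∫j(t)dt et en appliquant a(0) = 0, nous trouvons a(t) = 0. Nous avons l'accélération a(t) = 0. En substituant t = 3: a(3) = 0.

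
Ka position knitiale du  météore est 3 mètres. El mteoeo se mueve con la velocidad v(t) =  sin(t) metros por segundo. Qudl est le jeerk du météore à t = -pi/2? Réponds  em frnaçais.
Pour résoudre ceci, nous devons prendre 2 dérivées de notre équation de la vitesse v(t) = sin(t). En dérivant la vitesse, nous obtenons l'accélération: a(t) = cos(t). La dérivée de l'accélération donne le jerk: j(t) = -sin(t). Nous avons le jerk j(t) = -sin(t). En substituant t = -pi/2: j(-pi/2) = 1.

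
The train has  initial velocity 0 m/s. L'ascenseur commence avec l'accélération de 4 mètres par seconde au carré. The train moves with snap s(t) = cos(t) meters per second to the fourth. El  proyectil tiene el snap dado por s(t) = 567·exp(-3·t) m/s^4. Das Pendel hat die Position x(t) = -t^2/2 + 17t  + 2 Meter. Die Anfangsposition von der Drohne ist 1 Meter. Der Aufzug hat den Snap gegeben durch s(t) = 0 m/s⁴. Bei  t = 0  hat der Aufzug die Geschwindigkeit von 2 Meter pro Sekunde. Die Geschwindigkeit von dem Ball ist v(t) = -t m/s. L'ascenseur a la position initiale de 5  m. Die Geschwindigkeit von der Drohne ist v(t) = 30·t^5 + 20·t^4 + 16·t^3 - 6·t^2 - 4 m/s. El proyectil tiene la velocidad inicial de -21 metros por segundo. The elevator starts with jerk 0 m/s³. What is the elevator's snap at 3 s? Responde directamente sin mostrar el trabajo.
s(3) = 0.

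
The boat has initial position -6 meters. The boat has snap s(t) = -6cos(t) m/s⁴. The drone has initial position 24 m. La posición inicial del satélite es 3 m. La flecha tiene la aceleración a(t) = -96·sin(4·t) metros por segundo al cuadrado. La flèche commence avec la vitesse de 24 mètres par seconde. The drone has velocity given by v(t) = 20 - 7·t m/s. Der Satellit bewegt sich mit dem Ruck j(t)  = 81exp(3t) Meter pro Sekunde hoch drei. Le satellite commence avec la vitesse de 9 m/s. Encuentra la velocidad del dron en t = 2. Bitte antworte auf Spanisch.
Tenemos la velocidad v(t) = 20 - 7·t. Sustituyendo t = 2: v(2) = 6.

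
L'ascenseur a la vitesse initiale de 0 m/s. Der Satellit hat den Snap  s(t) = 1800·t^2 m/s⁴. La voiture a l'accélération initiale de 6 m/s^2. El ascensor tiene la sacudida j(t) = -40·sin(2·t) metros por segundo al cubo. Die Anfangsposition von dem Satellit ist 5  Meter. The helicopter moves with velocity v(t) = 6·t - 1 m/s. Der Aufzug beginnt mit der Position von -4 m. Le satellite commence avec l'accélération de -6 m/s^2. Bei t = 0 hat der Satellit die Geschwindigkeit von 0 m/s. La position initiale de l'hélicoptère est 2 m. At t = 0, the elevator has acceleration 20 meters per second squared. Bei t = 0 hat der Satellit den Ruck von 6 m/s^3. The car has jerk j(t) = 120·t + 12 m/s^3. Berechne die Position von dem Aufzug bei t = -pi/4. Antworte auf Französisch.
Pour résoudre ceci, nous devons prendre 3 intégrales de notre équation du jerk j(t) = -40·sin(2·t). En intégrant le jerk et en utilisant la condition initiale a(0) = 20, nous obtenons a(t) = 20·cos(2·t). En intégrant l'accélération et en utilisant la condition initiale v(0) = 0, nous obtenons v(t) = 10·sin(2·t). En prenant ∫v(t)dt et en appliquant x(0) = -4, nous trouvons x(t) = 1 - 5·cos(2·t). De l'équation de la position x(t) = 1 - 5·cos(2·t), nous substituons t = -pi/4 pour obtenir x = 1.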